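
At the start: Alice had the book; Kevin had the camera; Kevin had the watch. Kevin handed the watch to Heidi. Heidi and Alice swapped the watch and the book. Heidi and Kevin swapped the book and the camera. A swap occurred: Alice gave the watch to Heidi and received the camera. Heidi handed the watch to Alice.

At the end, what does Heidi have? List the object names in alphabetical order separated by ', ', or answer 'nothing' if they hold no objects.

Answer: nothing

Derivation:
Tracking all object holders:
Start: book:Alice, camera:Kevin, watch:Kevin
Event 1 (give watch: Kevin -> Heidi). State: book:Alice, camera:Kevin, watch:Heidi
Event 2 (swap watch<->book: now watch:Alice, book:Heidi). State: book:Heidi, camera:Kevin, watch:Alice
Event 3 (swap book<->camera: now book:Kevin, camera:Heidi). State: book:Kevin, camera:Heidi, watch:Alice
Event 4 (swap watch<->camera: now watch:Heidi, camera:Alice). State: book:Kevin, camera:Alice, watch:Heidi
Event 5 (give watch: Heidi -> Alice). State: book:Kevin, camera:Alice, watch:Alice

Final state: book:Kevin, camera:Alice, watch:Alice
Heidi holds: (nothing).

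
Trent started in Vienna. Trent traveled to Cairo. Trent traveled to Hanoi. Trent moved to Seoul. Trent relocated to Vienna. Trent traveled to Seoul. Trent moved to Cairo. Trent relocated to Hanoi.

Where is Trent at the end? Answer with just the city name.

Answer: Hanoi

Derivation:
Tracking Trent's location:
Start: Trent is in Vienna.
After move 1: Vienna -> Cairo. Trent is in Cairo.
After move 2: Cairo -> Hanoi. Trent is in Hanoi.
After move 3: Hanoi -> Seoul. Trent is in Seoul.
After move 4: Seoul -> Vienna. Trent is in Vienna.
After move 5: Vienna -> Seoul. Trent is in Seoul.
After move 6: Seoul -> Cairo. Trent is in Cairo.
After move 7: Cairo -> Hanoi. Trent is in Hanoi.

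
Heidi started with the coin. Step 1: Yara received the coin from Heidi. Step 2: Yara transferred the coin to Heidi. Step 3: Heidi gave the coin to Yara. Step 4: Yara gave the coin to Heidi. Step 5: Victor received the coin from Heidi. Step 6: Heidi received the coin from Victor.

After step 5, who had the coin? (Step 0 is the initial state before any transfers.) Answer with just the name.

Answer: Victor

Derivation:
Tracking the coin holder through step 5:
After step 0 (start): Heidi
After step 1: Yara
After step 2: Heidi
After step 3: Yara
After step 4: Heidi
After step 5: Victor

At step 5, the holder is Victor.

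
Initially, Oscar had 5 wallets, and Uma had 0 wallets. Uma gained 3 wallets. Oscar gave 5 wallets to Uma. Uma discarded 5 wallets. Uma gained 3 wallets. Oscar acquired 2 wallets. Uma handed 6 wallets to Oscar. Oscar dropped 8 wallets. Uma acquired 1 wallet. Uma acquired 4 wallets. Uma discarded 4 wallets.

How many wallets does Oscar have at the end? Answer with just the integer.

Tracking counts step by step:
Start: Oscar=5, Uma=0
Event 1 (Uma +3): Uma: 0 -> 3. State: Oscar=5, Uma=3
Event 2 (Oscar -> Uma, 5): Oscar: 5 -> 0, Uma: 3 -> 8. State: Oscar=0, Uma=8
Event 3 (Uma -5): Uma: 8 -> 3. State: Oscar=0, Uma=3
Event 4 (Uma +3): Uma: 3 -> 6. State: Oscar=0, Uma=6
Event 5 (Oscar +2): Oscar: 0 -> 2. State: Oscar=2, Uma=6
Event 6 (Uma -> Oscar, 6): Uma: 6 -> 0, Oscar: 2 -> 8. State: Oscar=8, Uma=0
Event 7 (Oscar -8): Oscar: 8 -> 0. State: Oscar=0, Uma=0
Event 8 (Uma +1): Uma: 0 -> 1. State: Oscar=0, Uma=1
Event 9 (Uma +4): Uma: 1 -> 5. State: Oscar=0, Uma=5
Event 10 (Uma -4): Uma: 5 -> 1. State: Oscar=0, Uma=1

Oscar's final count: 0

Answer: 0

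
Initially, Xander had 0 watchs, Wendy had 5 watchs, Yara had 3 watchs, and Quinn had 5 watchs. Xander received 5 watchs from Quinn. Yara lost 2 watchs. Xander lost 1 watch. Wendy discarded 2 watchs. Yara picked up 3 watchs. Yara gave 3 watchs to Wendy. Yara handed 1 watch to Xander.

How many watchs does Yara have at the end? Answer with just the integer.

Answer: 0

Derivation:
Tracking counts step by step:
Start: Xander=0, Wendy=5, Yara=3, Quinn=5
Event 1 (Quinn -> Xander, 5): Quinn: 5 -> 0, Xander: 0 -> 5. State: Xander=5, Wendy=5, Yara=3, Quinn=0
Event 2 (Yara -2): Yara: 3 -> 1. State: Xander=5, Wendy=5, Yara=1, Quinn=0
Event 3 (Xander -1): Xander: 5 -> 4. State: Xander=4, Wendy=5, Yara=1, Quinn=0
Event 4 (Wendy -2): Wendy: 5 -> 3. State: Xander=4, Wendy=3, Yara=1, Quinn=0
Event 5 (Yara +3): Yara: 1 -> 4. State: Xander=4, Wendy=3, Yara=4, Quinn=0
Event 6 (Yara -> Wendy, 3): Yara: 4 -> 1, Wendy: 3 -> 6. State: Xander=4, Wendy=6, Yara=1, Quinn=0
Event 7 (Yara -> Xander, 1): Yara: 1 -> 0, Xander: 4 -> 5. State: Xander=5, Wendy=6, Yara=0, Quinn=0

Yara's final count: 0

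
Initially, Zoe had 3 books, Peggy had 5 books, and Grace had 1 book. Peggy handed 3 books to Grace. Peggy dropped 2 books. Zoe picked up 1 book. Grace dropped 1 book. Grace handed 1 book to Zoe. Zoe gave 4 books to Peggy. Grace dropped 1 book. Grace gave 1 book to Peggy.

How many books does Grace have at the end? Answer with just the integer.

Answer: 0

Derivation:
Tracking counts step by step:
Start: Zoe=3, Peggy=5, Grace=1
Event 1 (Peggy -> Grace, 3): Peggy: 5 -> 2, Grace: 1 -> 4. State: Zoe=3, Peggy=2, Grace=4
Event 2 (Peggy -2): Peggy: 2 -> 0. State: Zoe=3, Peggy=0, Grace=4
Event 3 (Zoe +1): Zoe: 3 -> 4. State: Zoe=4, Peggy=0, Grace=4
Event 4 (Grace -1): Grace: 4 -> 3. State: Zoe=4, Peggy=0, Grace=3
Event 5 (Grace -> Zoe, 1): Grace: 3 -> 2, Zoe: 4 -> 5. State: Zoe=5, Peggy=0, Grace=2
Event 6 (Zoe -> Peggy, 4): Zoe: 5 -> 1, Peggy: 0 -> 4. State: Zoe=1, Peggy=4, Grace=2
Event 7 (Grace -1): Grace: 2 -> 1. State: Zoe=1, Peggy=4, Grace=1
Event 8 (Grace -> Peggy, 1): Grace: 1 -> 0, Peggy: 4 -> 5. State: Zoe=1, Peggy=5, Grace=0

Grace's final count: 0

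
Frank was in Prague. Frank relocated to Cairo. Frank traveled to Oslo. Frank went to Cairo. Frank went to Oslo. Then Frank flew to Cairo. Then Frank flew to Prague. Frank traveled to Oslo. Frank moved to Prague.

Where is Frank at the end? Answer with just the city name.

Tracking Frank's location:
Start: Frank is in Prague.
After move 1: Prague -> Cairo. Frank is in Cairo.
After move 2: Cairo -> Oslo. Frank is in Oslo.
After move 3: Oslo -> Cairo. Frank is in Cairo.
After move 4: Cairo -> Oslo. Frank is in Oslo.
After move 5: Oslo -> Cairo. Frank is in Cairo.
After move 6: Cairo -> Prague. Frank is in Prague.
After move 7: Prague -> Oslo. Frank is in Oslo.
After move 8: Oslo -> Prague. Frank is in Prague.

Answer: Prague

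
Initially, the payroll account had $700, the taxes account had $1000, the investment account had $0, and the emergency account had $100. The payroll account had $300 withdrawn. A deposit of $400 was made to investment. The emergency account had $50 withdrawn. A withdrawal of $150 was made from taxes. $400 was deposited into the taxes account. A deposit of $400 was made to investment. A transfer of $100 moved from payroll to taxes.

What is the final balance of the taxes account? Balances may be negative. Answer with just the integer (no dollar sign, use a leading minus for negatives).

Tracking account balances step by step:
Start: payroll=700, taxes=1000, investment=0, emergency=100
Event 1 (withdraw 300 from payroll): payroll: 700 - 300 = 400. Balances: payroll=400, taxes=1000, investment=0, emergency=100
Event 2 (deposit 400 to investment): investment: 0 + 400 = 400. Balances: payroll=400, taxes=1000, investment=400, emergency=100
Event 3 (withdraw 50 from emergency): emergency: 100 - 50 = 50. Balances: payroll=400, taxes=1000, investment=400, emergency=50
Event 4 (withdraw 150 from taxes): taxes: 1000 - 150 = 850. Balances: payroll=400, taxes=850, investment=400, emergency=50
Event 5 (deposit 400 to taxes): taxes: 850 + 400 = 1250. Balances: payroll=400, taxes=1250, investment=400, emergency=50
Event 6 (deposit 400 to investment): investment: 400 + 400 = 800. Balances: payroll=400, taxes=1250, investment=800, emergency=50
Event 7 (transfer 100 payroll -> taxes): payroll: 400 - 100 = 300, taxes: 1250 + 100 = 1350. Balances: payroll=300, taxes=1350, investment=800, emergency=50

Final balance of taxes: 1350

Answer: 1350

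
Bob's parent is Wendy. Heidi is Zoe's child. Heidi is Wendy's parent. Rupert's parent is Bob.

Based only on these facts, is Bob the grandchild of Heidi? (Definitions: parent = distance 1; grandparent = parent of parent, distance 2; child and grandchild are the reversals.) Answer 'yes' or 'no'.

Answer: yes

Derivation:
Reconstructing the parent chain from the given facts:
  Zoe -> Heidi -> Wendy -> Bob -> Rupert
(each arrow means 'parent of the next')
Positions in the chain (0 = top):
  position of Zoe: 0
  position of Heidi: 1
  position of Wendy: 2
  position of Bob: 3
  position of Rupert: 4

Bob is at position 3, Heidi is at position 1; signed distance (j - i) = -2.
'grandchild' requires j - i = -2. Actual distance is -2, so the relation HOLDS.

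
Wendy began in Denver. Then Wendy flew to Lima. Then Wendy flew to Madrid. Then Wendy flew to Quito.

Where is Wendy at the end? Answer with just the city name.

Tracking Wendy's location:
Start: Wendy is in Denver.
After move 1: Denver -> Lima. Wendy is in Lima.
After move 2: Lima -> Madrid. Wendy is in Madrid.
After move 3: Madrid -> Quito. Wendy is in Quito.

Answer: Quito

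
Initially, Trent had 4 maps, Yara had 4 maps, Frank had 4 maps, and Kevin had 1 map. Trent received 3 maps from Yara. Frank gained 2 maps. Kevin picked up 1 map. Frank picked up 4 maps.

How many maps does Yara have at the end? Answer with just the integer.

Tracking counts step by step:
Start: Trent=4, Yara=4, Frank=4, Kevin=1
Event 1 (Yara -> Trent, 3): Yara: 4 -> 1, Trent: 4 -> 7. State: Trent=7, Yara=1, Frank=4, Kevin=1
Event 2 (Frank +2): Frank: 4 -> 6. State: Trent=7, Yara=1, Frank=6, Kevin=1
Event 3 (Kevin +1): Kevin: 1 -> 2. State: Trent=7, Yara=1, Frank=6, Kevin=2
Event 4 (Frank +4): Frank: 6 -> 10. State: Trent=7, Yara=1, Frank=10, Kevin=2

Yara's final count: 1

Answer: 1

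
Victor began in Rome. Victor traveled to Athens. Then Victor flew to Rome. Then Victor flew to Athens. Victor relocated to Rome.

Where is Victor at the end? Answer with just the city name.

Tracking Victor's location:
Start: Victor is in Rome.
After move 1: Rome -> Athens. Victor is in Athens.
After move 2: Athens -> Rome. Victor is in Rome.
After move 3: Rome -> Athens. Victor is in Athens.
After move 4: Athens -> Rome. Victor is in Rome.

Answer: Rome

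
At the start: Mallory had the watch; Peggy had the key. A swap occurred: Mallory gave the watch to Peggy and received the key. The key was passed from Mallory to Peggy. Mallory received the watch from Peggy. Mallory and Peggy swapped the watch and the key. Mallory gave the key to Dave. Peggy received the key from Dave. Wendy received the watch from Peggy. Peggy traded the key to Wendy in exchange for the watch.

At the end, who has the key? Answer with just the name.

Tracking all object holders:
Start: watch:Mallory, key:Peggy
Event 1 (swap watch<->key: now watch:Peggy, key:Mallory). State: watch:Peggy, key:Mallory
Event 2 (give key: Mallory -> Peggy). State: watch:Peggy, key:Peggy
Event 3 (give watch: Peggy -> Mallory). State: watch:Mallory, key:Peggy
Event 4 (swap watch<->key: now watch:Peggy, key:Mallory). State: watch:Peggy, key:Mallory
Event 5 (give key: Mallory -> Dave). State: watch:Peggy, key:Dave
Event 6 (give key: Dave -> Peggy). State: watch:Peggy, key:Peggy
Event 7 (give watch: Peggy -> Wendy). State: watch:Wendy, key:Peggy
Event 8 (swap key<->watch: now key:Wendy, watch:Peggy). State: watch:Peggy, key:Wendy

Final state: watch:Peggy, key:Wendy
The key is held by Wendy.

Answer: Wendy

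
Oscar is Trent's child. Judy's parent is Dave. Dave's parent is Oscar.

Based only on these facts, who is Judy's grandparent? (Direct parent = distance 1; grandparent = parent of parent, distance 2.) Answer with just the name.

Answer: Oscar

Derivation:
Reconstructing the parent chain from the given facts:
  Trent -> Oscar -> Dave -> Judy
(each arrow means 'parent of the next')
Positions in the chain (0 = top):
  position of Trent: 0
  position of Oscar: 1
  position of Dave: 2
  position of Judy: 3

Judy is at position 3; the grandparent is 2 steps up the chain, i.e. position 1: Oscar.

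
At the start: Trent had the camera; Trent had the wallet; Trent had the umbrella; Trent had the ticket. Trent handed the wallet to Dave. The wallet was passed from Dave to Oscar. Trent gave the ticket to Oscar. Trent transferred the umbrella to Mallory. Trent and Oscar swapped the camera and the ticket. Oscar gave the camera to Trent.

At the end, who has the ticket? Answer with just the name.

Answer: Trent

Derivation:
Tracking all object holders:
Start: camera:Trent, wallet:Trent, umbrella:Trent, ticket:Trent
Event 1 (give wallet: Trent -> Dave). State: camera:Trent, wallet:Dave, umbrella:Trent, ticket:Trent
Event 2 (give wallet: Dave -> Oscar). State: camera:Trent, wallet:Oscar, umbrella:Trent, ticket:Trent
Event 3 (give ticket: Trent -> Oscar). State: camera:Trent, wallet:Oscar, umbrella:Trent, ticket:Oscar
Event 4 (give umbrella: Trent -> Mallory). State: camera:Trent, wallet:Oscar, umbrella:Mallory, ticket:Oscar
Event 5 (swap camera<->ticket: now camera:Oscar, ticket:Trent). State: camera:Oscar, wallet:Oscar, umbrella:Mallory, ticket:Trent
Event 6 (give camera: Oscar -> Trent). State: camera:Trent, wallet:Oscar, umbrella:Mallory, ticket:Trent

Final state: camera:Trent, wallet:Oscar, umbrella:Mallory, ticket:Trent
The ticket is held by Trent.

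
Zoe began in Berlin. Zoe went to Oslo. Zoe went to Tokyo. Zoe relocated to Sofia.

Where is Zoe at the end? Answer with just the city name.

Tracking Zoe's location:
Start: Zoe is in Berlin.
After move 1: Berlin -> Oslo. Zoe is in Oslo.
After move 2: Oslo -> Tokyo. Zoe is in Tokyo.
After move 3: Tokyo -> Sofia. Zoe is in Sofia.

Answer: Sofia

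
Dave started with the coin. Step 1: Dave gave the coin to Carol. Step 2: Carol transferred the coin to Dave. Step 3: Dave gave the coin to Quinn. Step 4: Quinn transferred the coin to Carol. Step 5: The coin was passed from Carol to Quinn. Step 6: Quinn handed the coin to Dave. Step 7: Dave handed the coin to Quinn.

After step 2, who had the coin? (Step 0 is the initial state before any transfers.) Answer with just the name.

Answer: Dave

Derivation:
Tracking the coin holder through step 2:
After step 0 (start): Dave
After step 1: Carol
After step 2: Dave

At step 2, the holder is Dave.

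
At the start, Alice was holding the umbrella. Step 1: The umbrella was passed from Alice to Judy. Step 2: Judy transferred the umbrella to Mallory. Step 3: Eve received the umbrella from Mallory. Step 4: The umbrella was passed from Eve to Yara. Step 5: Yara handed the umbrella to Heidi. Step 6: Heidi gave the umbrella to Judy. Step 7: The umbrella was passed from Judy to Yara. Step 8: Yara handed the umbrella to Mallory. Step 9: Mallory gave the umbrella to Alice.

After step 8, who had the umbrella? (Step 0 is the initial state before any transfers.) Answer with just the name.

Answer: Mallory

Derivation:
Tracking the umbrella holder through step 8:
After step 0 (start): Alice
After step 1: Judy
After step 2: Mallory
After step 3: Eve
After step 4: Yara
After step 5: Heidi
After step 6: Judy
After step 7: Yara
After step 8: Mallory

At step 8, the holder is Mallory.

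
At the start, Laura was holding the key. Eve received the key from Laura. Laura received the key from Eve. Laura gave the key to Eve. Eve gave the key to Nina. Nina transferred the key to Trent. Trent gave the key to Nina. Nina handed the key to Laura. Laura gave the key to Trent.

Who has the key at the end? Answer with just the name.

Answer: Trent

Derivation:
Tracking the key through each event:
Start: Laura has the key.
After event 1: Eve has the key.
After event 2: Laura has the key.
After event 3: Eve has the key.
After event 4: Nina has the key.
After event 5: Trent has the key.
After event 6: Nina has the key.
After event 7: Laura has the key.
After event 8: Trent has the key.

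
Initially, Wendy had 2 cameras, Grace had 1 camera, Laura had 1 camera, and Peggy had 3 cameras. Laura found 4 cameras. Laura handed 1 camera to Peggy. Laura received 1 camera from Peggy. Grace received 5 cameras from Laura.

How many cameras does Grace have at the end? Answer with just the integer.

Answer: 6

Derivation:
Tracking counts step by step:
Start: Wendy=2, Grace=1, Laura=1, Peggy=3
Event 1 (Laura +4): Laura: 1 -> 5. State: Wendy=2, Grace=1, Laura=5, Peggy=3
Event 2 (Laura -> Peggy, 1): Laura: 5 -> 4, Peggy: 3 -> 4. State: Wendy=2, Grace=1, Laura=4, Peggy=4
Event 3 (Peggy -> Laura, 1): Peggy: 4 -> 3, Laura: 4 -> 5. State: Wendy=2, Grace=1, Laura=5, Peggy=3
Event 4 (Laura -> Grace, 5): Laura: 5 -> 0, Grace: 1 -> 6. State: Wendy=2, Grace=6, Laura=0, Peggy=3

Grace's final count: 6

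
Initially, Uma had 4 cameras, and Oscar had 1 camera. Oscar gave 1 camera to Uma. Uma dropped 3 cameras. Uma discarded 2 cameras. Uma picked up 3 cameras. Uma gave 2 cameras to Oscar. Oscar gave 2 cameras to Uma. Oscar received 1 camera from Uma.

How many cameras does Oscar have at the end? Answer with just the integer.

Tracking counts step by step:
Start: Uma=4, Oscar=1
Event 1 (Oscar -> Uma, 1): Oscar: 1 -> 0, Uma: 4 -> 5. State: Uma=5, Oscar=0
Event 2 (Uma -3): Uma: 5 -> 2. State: Uma=2, Oscar=0
Event 3 (Uma -2): Uma: 2 -> 0. State: Uma=0, Oscar=0
Event 4 (Uma +3): Uma: 0 -> 3. State: Uma=3, Oscar=0
Event 5 (Uma -> Oscar, 2): Uma: 3 -> 1, Oscar: 0 -> 2. State: Uma=1, Oscar=2
Event 6 (Oscar -> Uma, 2): Oscar: 2 -> 0, Uma: 1 -> 3. State: Uma=3, Oscar=0
Event 7 (Uma -> Oscar, 1): Uma: 3 -> 2, Oscar: 0 -> 1. State: Uma=2, Oscar=1

Oscar's final count: 1

Answer: 1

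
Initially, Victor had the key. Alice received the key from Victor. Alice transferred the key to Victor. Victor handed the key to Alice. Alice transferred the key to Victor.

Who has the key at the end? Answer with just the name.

Answer: Victor

Derivation:
Tracking the key through each event:
Start: Victor has the key.
After event 1: Alice has the key.
After event 2: Victor has the key.
After event 3: Alice has the key.
After event 4: Victor has the key.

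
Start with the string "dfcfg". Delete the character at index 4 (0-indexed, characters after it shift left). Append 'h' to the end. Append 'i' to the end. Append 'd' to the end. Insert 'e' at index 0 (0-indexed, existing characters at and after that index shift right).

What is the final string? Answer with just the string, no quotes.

Applying each edit step by step:
Start: "dfcfg"
Op 1 (delete idx 4 = 'g'): "dfcfg" -> "dfcf"
Op 2 (append 'h'): "dfcf" -> "dfcfh"
Op 3 (append 'i'): "dfcfh" -> "dfcfhi"
Op 4 (append 'd'): "dfcfhi" -> "dfcfhid"
Op 5 (insert 'e' at idx 0): "dfcfhid" -> "edfcfhid"

Answer: edfcfhid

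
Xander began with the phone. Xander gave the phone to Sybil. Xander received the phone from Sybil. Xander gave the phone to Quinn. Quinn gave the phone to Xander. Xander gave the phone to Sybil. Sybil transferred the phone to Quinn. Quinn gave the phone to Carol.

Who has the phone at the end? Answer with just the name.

Answer: Carol

Derivation:
Tracking the phone through each event:
Start: Xander has the phone.
After event 1: Sybil has the phone.
After event 2: Xander has the phone.
After event 3: Quinn has the phone.
After event 4: Xander has the phone.
After event 5: Sybil has the phone.
After event 6: Quinn has the phone.
After event 7: Carol has the phone.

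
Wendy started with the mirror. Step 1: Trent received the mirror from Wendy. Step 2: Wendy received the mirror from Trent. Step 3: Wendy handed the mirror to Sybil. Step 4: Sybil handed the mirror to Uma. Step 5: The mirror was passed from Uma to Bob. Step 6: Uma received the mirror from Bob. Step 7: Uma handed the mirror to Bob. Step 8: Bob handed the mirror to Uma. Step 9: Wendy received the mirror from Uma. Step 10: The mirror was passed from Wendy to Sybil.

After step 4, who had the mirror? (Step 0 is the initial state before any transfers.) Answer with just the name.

Tracking the mirror holder through step 4:
After step 0 (start): Wendy
After step 1: Trent
After step 2: Wendy
After step 3: Sybil
After step 4: Uma

At step 4, the holder is Uma.

Answer: Uma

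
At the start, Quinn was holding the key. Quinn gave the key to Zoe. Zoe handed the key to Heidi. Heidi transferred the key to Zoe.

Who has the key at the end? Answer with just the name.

Tracking the key through each event:
Start: Quinn has the key.
After event 1: Zoe has the key.
After event 2: Heidi has the key.
After event 3: Zoe has the key.

Answer: Zoe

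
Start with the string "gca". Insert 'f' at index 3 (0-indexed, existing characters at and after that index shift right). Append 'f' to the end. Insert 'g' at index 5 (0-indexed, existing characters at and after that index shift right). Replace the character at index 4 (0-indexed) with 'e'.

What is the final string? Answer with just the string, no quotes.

Answer: gcafeg

Derivation:
Applying each edit step by step:
Start: "gca"
Op 1 (insert 'f' at idx 3): "gca" -> "gcaf"
Op 2 (append 'f'): "gcaf" -> "gcaff"
Op 3 (insert 'g' at idx 5): "gcaff" -> "gcaffg"
Op 4 (replace idx 4: 'f' -> 'e'): "gcaffg" -> "gcafeg"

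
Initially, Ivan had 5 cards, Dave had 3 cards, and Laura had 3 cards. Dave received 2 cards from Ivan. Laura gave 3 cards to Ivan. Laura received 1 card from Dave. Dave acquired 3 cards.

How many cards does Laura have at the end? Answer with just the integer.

Tracking counts step by step:
Start: Ivan=5, Dave=3, Laura=3
Event 1 (Ivan -> Dave, 2): Ivan: 5 -> 3, Dave: 3 -> 5. State: Ivan=3, Dave=5, Laura=3
Event 2 (Laura -> Ivan, 3): Laura: 3 -> 0, Ivan: 3 -> 6. State: Ivan=6, Dave=5, Laura=0
Event 3 (Dave -> Laura, 1): Dave: 5 -> 4, Laura: 0 -> 1. State: Ivan=6, Dave=4, Laura=1
Event 4 (Dave +3): Dave: 4 -> 7. State: Ivan=6, Dave=7, Laura=1

Laura's final count: 1

Answer: 1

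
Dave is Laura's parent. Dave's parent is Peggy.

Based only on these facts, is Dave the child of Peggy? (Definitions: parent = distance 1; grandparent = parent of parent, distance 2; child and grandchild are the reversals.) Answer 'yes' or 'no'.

Answer: yes

Derivation:
Reconstructing the parent chain from the given facts:
  Peggy -> Dave -> Laura
(each arrow means 'parent of the next')
Positions in the chain (0 = top):
  position of Peggy: 0
  position of Dave: 1
  position of Laura: 2

Dave is at position 1, Peggy is at position 0; signed distance (j - i) = -1.
'child' requires j - i = -1. Actual distance is -1, so the relation HOLDS.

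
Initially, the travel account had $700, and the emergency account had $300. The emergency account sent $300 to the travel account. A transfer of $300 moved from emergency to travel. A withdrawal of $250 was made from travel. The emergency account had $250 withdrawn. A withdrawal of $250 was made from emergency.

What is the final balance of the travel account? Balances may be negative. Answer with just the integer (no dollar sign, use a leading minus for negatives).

Tracking account balances step by step:
Start: travel=700, emergency=300
Event 1 (transfer 300 emergency -> travel): emergency: 300 - 300 = 0, travel: 700 + 300 = 1000. Balances: travel=1000, emergency=0
Event 2 (transfer 300 emergency -> travel): emergency: 0 - 300 = -300, travel: 1000 + 300 = 1300. Balances: travel=1300, emergency=-300
Event 3 (withdraw 250 from travel): travel: 1300 - 250 = 1050. Balances: travel=1050, emergency=-300
Event 4 (withdraw 250 from emergency): emergency: -300 - 250 = -550. Balances: travel=1050, emergency=-550
Event 5 (withdraw 250 from emergency): emergency: -550 - 250 = -800. Balances: travel=1050, emergency=-800

Final balance of travel: 1050

Answer: 1050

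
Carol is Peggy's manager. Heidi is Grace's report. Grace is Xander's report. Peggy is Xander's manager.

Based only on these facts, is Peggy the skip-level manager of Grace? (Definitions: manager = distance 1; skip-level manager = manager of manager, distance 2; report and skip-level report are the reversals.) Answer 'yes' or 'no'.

Reconstructing the manager chain from the given facts:
  Carol -> Peggy -> Xander -> Grace -> Heidi
(each arrow means 'manager of the next')
Positions in the chain (0 = top):
  position of Carol: 0
  position of Peggy: 1
  position of Xander: 2
  position of Grace: 3
  position of Heidi: 4

Peggy is at position 1, Grace is at position 3; signed distance (j - i) = 2.
'skip-level manager' requires j - i = 2. Actual distance is 2, so the relation HOLDS.

Answer: yes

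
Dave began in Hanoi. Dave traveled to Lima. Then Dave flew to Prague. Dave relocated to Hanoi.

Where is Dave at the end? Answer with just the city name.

Tracking Dave's location:
Start: Dave is in Hanoi.
After move 1: Hanoi -> Lima. Dave is in Lima.
After move 2: Lima -> Prague. Dave is in Prague.
After move 3: Prague -> Hanoi. Dave is in Hanoi.

Answer: Hanoi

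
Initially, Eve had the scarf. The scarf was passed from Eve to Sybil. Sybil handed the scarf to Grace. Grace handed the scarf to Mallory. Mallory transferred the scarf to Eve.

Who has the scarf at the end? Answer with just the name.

Tracking the scarf through each event:
Start: Eve has the scarf.
After event 1: Sybil has the scarf.
After event 2: Grace has the scarf.
After event 3: Mallory has the scarf.
After event 4: Eve has the scarf.

Answer: Eve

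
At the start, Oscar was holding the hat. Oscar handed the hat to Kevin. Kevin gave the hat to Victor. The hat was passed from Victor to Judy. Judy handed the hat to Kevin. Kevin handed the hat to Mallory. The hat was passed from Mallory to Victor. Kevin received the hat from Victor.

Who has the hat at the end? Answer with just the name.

Answer: Kevin

Derivation:
Tracking the hat through each event:
Start: Oscar has the hat.
After event 1: Kevin has the hat.
After event 2: Victor has the hat.
After event 3: Judy has the hat.
After event 4: Kevin has the hat.
After event 5: Mallory has the hat.
After event 6: Victor has the hat.
After event 7: Kevin has the hat.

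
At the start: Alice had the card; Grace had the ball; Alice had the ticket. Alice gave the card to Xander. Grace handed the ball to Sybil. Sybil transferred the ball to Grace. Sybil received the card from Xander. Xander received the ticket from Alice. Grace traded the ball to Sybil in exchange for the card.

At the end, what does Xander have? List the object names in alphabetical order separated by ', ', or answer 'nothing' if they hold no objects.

Answer: ticket

Derivation:
Tracking all object holders:
Start: card:Alice, ball:Grace, ticket:Alice
Event 1 (give card: Alice -> Xander). State: card:Xander, ball:Grace, ticket:Alice
Event 2 (give ball: Grace -> Sybil). State: card:Xander, ball:Sybil, ticket:Alice
Event 3 (give ball: Sybil -> Grace). State: card:Xander, ball:Grace, ticket:Alice
Event 4 (give card: Xander -> Sybil). State: card:Sybil, ball:Grace, ticket:Alice
Event 5 (give ticket: Alice -> Xander). State: card:Sybil, ball:Grace, ticket:Xander
Event 6 (swap ball<->card: now ball:Sybil, card:Grace). State: card:Grace, ball:Sybil, ticket:Xander

Final state: card:Grace, ball:Sybil, ticket:Xander
Xander holds: ticket.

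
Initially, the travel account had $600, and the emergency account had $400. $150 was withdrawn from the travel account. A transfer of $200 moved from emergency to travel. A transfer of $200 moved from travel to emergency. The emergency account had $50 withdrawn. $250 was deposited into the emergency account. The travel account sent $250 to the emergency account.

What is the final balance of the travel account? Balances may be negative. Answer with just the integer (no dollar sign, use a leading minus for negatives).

Answer: 200

Derivation:
Tracking account balances step by step:
Start: travel=600, emergency=400
Event 1 (withdraw 150 from travel): travel: 600 - 150 = 450. Balances: travel=450, emergency=400
Event 2 (transfer 200 emergency -> travel): emergency: 400 - 200 = 200, travel: 450 + 200 = 650. Balances: travel=650, emergency=200
Event 3 (transfer 200 travel -> emergency): travel: 650 - 200 = 450, emergency: 200 + 200 = 400. Balances: travel=450, emergency=400
Event 4 (withdraw 50 from emergency): emergency: 400 - 50 = 350. Balances: travel=450, emergency=350
Event 5 (deposit 250 to emergency): emergency: 350 + 250 = 600. Balances: travel=450, emergency=600
Event 6 (transfer 250 travel -> emergency): travel: 450 - 250 = 200, emergency: 600 + 250 = 850. Balances: travel=200, emergency=850

Final balance of travel: 200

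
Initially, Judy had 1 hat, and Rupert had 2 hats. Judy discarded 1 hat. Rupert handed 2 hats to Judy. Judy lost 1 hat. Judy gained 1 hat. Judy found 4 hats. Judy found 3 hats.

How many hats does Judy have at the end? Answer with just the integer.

Answer: 9

Derivation:
Tracking counts step by step:
Start: Judy=1, Rupert=2
Event 1 (Judy -1): Judy: 1 -> 0. State: Judy=0, Rupert=2
Event 2 (Rupert -> Judy, 2): Rupert: 2 -> 0, Judy: 0 -> 2. State: Judy=2, Rupert=0
Event 3 (Judy -1): Judy: 2 -> 1. State: Judy=1, Rupert=0
Event 4 (Judy +1): Judy: 1 -> 2. State: Judy=2, Rupert=0
Event 5 (Judy +4): Judy: 2 -> 6. State: Judy=6, Rupert=0
Event 6 (Judy +3): Judy: 6 -> 9. State: Judy=9, Rupert=0

Judy's final count: 9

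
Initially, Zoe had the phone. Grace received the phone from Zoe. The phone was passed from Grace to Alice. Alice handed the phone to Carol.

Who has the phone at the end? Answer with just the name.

Tracking the phone through each event:
Start: Zoe has the phone.
After event 1: Grace has the phone.
After event 2: Alice has the phone.
After event 3: Carol has the phone.

Answer: Carol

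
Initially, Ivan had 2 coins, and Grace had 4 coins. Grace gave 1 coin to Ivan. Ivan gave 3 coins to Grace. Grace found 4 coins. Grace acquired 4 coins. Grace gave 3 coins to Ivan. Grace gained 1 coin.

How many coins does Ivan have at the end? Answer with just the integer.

Tracking counts step by step:
Start: Ivan=2, Grace=4
Event 1 (Grace -> Ivan, 1): Grace: 4 -> 3, Ivan: 2 -> 3. State: Ivan=3, Grace=3
Event 2 (Ivan -> Grace, 3): Ivan: 3 -> 0, Grace: 3 -> 6. State: Ivan=0, Grace=6
Event 3 (Grace +4): Grace: 6 -> 10. State: Ivan=0, Grace=10
Event 4 (Grace +4): Grace: 10 -> 14. State: Ivan=0, Grace=14
Event 5 (Grace -> Ivan, 3): Grace: 14 -> 11, Ivan: 0 -> 3. State: Ivan=3, Grace=11
Event 6 (Grace +1): Grace: 11 -> 12. State: Ivan=3, Grace=12

Ivan's final count: 3

Answer: 3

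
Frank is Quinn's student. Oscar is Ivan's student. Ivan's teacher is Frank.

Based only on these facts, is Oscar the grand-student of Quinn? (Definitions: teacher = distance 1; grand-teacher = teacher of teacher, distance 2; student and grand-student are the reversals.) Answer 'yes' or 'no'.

Answer: no

Derivation:
Reconstructing the teacher chain from the given facts:
  Quinn -> Frank -> Ivan -> Oscar
(each arrow means 'teacher of the next')
Positions in the chain (0 = top):
  position of Quinn: 0
  position of Frank: 1
  position of Ivan: 2
  position of Oscar: 3

Oscar is at position 3, Quinn is at position 0; signed distance (j - i) = -3.
'grand-student' requires j - i = -2. Actual distance is -3, so the relation does NOT hold.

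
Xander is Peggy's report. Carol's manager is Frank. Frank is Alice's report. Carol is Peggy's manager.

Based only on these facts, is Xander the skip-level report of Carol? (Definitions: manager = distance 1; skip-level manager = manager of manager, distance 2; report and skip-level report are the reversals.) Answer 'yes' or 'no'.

Answer: yes

Derivation:
Reconstructing the manager chain from the given facts:
  Alice -> Frank -> Carol -> Peggy -> Xander
(each arrow means 'manager of the next')
Positions in the chain (0 = top):
  position of Alice: 0
  position of Frank: 1
  position of Carol: 2
  position of Peggy: 3
  position of Xander: 4

Xander is at position 4, Carol is at position 2; signed distance (j - i) = -2.
'skip-level report' requires j - i = -2. Actual distance is -2, so the relation HOLDS.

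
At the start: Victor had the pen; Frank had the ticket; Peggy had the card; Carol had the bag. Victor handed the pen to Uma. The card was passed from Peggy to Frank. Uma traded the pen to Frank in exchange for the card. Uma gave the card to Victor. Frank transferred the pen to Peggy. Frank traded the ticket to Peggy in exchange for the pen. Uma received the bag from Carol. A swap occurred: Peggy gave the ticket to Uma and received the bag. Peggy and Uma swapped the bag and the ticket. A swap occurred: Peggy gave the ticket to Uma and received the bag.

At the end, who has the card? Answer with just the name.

Answer: Victor

Derivation:
Tracking all object holders:
Start: pen:Victor, ticket:Frank, card:Peggy, bag:Carol
Event 1 (give pen: Victor -> Uma). State: pen:Uma, ticket:Frank, card:Peggy, bag:Carol
Event 2 (give card: Peggy -> Frank). State: pen:Uma, ticket:Frank, card:Frank, bag:Carol
Event 3 (swap pen<->card: now pen:Frank, card:Uma). State: pen:Frank, ticket:Frank, card:Uma, bag:Carol
Event 4 (give card: Uma -> Victor). State: pen:Frank, ticket:Frank, card:Victor, bag:Carol
Event 5 (give pen: Frank -> Peggy). State: pen:Peggy, ticket:Frank, card:Victor, bag:Carol
Event 6 (swap ticket<->pen: now ticket:Peggy, pen:Frank). State: pen:Frank, ticket:Peggy, card:Victor, bag:Carol
Event 7 (give bag: Carol -> Uma). State: pen:Frank, ticket:Peggy, card:Victor, bag:Uma
Event 8 (swap ticket<->bag: now ticket:Uma, bag:Peggy). State: pen:Frank, ticket:Uma, card:Victor, bag:Peggy
Event 9 (swap bag<->ticket: now bag:Uma, ticket:Peggy). State: pen:Frank, ticket:Peggy, card:Victor, bag:Uma
Event 10 (swap ticket<->bag: now ticket:Uma, bag:Peggy). State: pen:Frank, ticket:Uma, card:Victor, bag:Peggy

Final state: pen:Frank, ticket:Uma, card:Victor, bag:Peggy
The card is held by Victor.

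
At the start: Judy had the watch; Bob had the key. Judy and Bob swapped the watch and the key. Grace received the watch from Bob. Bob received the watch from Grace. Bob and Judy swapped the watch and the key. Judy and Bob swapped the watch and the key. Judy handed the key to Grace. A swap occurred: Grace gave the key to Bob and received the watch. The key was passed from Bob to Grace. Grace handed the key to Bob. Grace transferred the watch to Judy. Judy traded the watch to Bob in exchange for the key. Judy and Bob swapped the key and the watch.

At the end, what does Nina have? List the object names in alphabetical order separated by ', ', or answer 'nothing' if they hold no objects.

Answer: nothing

Derivation:
Tracking all object holders:
Start: watch:Judy, key:Bob
Event 1 (swap watch<->key: now watch:Bob, key:Judy). State: watch:Bob, key:Judy
Event 2 (give watch: Bob -> Grace). State: watch:Grace, key:Judy
Event 3 (give watch: Grace -> Bob). State: watch:Bob, key:Judy
Event 4 (swap watch<->key: now watch:Judy, key:Bob). State: watch:Judy, key:Bob
Event 5 (swap watch<->key: now watch:Bob, key:Judy). State: watch:Bob, key:Judy
Event 6 (give key: Judy -> Grace). State: watch:Bob, key:Grace
Event 7 (swap key<->watch: now key:Bob, watch:Grace). State: watch:Grace, key:Bob
Event 8 (give key: Bob -> Grace). State: watch:Grace, key:Grace
Event 9 (give key: Grace -> Bob). State: watch:Grace, key:Bob
Event 10 (give watch: Grace -> Judy). State: watch:Judy, key:Bob
Event 11 (swap watch<->key: now watch:Bob, key:Judy). State: watch:Bob, key:Judy
Event 12 (swap key<->watch: now key:Bob, watch:Judy). State: watch:Judy, key:Bob

Final state: watch:Judy, key:Bob
Nina holds: (nothing).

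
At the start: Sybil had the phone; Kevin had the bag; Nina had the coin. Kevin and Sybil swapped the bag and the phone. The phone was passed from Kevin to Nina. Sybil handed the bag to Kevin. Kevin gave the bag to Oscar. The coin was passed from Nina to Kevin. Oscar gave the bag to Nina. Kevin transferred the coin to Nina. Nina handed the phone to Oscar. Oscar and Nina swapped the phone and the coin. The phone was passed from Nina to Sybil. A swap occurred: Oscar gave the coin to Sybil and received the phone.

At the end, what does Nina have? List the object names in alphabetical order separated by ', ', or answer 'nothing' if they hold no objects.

Tracking all object holders:
Start: phone:Sybil, bag:Kevin, coin:Nina
Event 1 (swap bag<->phone: now bag:Sybil, phone:Kevin). State: phone:Kevin, bag:Sybil, coin:Nina
Event 2 (give phone: Kevin -> Nina). State: phone:Nina, bag:Sybil, coin:Nina
Event 3 (give bag: Sybil -> Kevin). State: phone:Nina, bag:Kevin, coin:Nina
Event 4 (give bag: Kevin -> Oscar). State: phone:Nina, bag:Oscar, coin:Nina
Event 5 (give coin: Nina -> Kevin). State: phone:Nina, bag:Oscar, coin:Kevin
Event 6 (give bag: Oscar -> Nina). State: phone:Nina, bag:Nina, coin:Kevin
Event 7 (give coin: Kevin -> Nina). State: phone:Nina, bag:Nina, coin:Nina
Event 8 (give phone: Nina -> Oscar). State: phone:Oscar, bag:Nina, coin:Nina
Event 9 (swap phone<->coin: now phone:Nina, coin:Oscar). State: phone:Nina, bag:Nina, coin:Oscar
Event 10 (give phone: Nina -> Sybil). State: phone:Sybil, bag:Nina, coin:Oscar
Event 11 (swap coin<->phone: now coin:Sybil, phone:Oscar). State: phone:Oscar, bag:Nina, coin:Sybil

Final state: phone:Oscar, bag:Nina, coin:Sybil
Nina holds: bag.

Answer: bag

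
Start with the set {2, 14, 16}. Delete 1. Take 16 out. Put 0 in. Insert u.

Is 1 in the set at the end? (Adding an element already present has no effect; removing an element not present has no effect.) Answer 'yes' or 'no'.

Answer: no

Derivation:
Tracking the set through each operation:
Start: {14, 16, 2}
Event 1 (remove 1): not present, no change. Set: {14, 16, 2}
Event 2 (remove 16): removed. Set: {14, 2}
Event 3 (add 0): added. Set: {0, 14, 2}
Event 4 (add u): added. Set: {0, 14, 2, u}

Final set: {0, 14, 2, u} (size 4)
1 is NOT in the final set.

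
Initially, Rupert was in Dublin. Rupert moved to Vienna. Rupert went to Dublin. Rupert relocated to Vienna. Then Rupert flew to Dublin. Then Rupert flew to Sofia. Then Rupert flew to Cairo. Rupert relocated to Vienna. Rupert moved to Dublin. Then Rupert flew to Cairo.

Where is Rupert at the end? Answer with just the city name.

Tracking Rupert's location:
Start: Rupert is in Dublin.
After move 1: Dublin -> Vienna. Rupert is in Vienna.
After move 2: Vienna -> Dublin. Rupert is in Dublin.
After move 3: Dublin -> Vienna. Rupert is in Vienna.
After move 4: Vienna -> Dublin. Rupert is in Dublin.
After move 5: Dublin -> Sofia. Rupert is in Sofia.
After move 6: Sofia -> Cairo. Rupert is in Cairo.
After move 7: Cairo -> Vienna. Rupert is in Vienna.
After move 8: Vienna -> Dublin. Rupert is in Dublin.
After move 9: Dublin -> Cairo. Rupert is in Cairo.

Answer: Cairo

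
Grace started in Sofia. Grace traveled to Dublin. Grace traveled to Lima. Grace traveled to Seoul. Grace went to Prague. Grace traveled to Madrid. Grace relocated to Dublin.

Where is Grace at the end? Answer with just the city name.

Tracking Grace's location:
Start: Grace is in Sofia.
After move 1: Sofia -> Dublin. Grace is in Dublin.
After move 2: Dublin -> Lima. Grace is in Lima.
After move 3: Lima -> Seoul. Grace is in Seoul.
After move 4: Seoul -> Prague. Grace is in Prague.
After move 5: Prague -> Madrid. Grace is in Madrid.
After move 6: Madrid -> Dublin. Grace is in Dublin.

Answer: Dublin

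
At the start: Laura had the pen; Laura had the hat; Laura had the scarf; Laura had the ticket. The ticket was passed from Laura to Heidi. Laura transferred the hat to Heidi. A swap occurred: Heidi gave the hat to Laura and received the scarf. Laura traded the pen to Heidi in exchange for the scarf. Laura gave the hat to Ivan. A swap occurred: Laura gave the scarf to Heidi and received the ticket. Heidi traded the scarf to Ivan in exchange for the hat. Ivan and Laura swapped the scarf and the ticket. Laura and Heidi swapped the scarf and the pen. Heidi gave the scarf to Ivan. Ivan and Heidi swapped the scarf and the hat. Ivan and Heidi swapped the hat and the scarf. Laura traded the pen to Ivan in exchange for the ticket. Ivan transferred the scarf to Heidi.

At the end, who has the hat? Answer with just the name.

Answer: Heidi

Derivation:
Tracking all object holders:
Start: pen:Laura, hat:Laura, scarf:Laura, ticket:Laura
Event 1 (give ticket: Laura -> Heidi). State: pen:Laura, hat:Laura, scarf:Laura, ticket:Heidi
Event 2 (give hat: Laura -> Heidi). State: pen:Laura, hat:Heidi, scarf:Laura, ticket:Heidi
Event 3 (swap hat<->scarf: now hat:Laura, scarf:Heidi). State: pen:Laura, hat:Laura, scarf:Heidi, ticket:Heidi
Event 4 (swap pen<->scarf: now pen:Heidi, scarf:Laura). State: pen:Heidi, hat:Laura, scarf:Laura, ticket:Heidi
Event 5 (give hat: Laura -> Ivan). State: pen:Heidi, hat:Ivan, scarf:Laura, ticket:Heidi
Event 6 (swap scarf<->ticket: now scarf:Heidi, ticket:Laura). State: pen:Heidi, hat:Ivan, scarf:Heidi, ticket:Laura
Event 7 (swap scarf<->hat: now scarf:Ivan, hat:Heidi). State: pen:Heidi, hat:Heidi, scarf:Ivan, ticket:Laura
Event 8 (swap scarf<->ticket: now scarf:Laura, ticket:Ivan). State: pen:Heidi, hat:Heidi, scarf:Laura, ticket:Ivan
Event 9 (swap scarf<->pen: now scarf:Heidi, pen:Laura). State: pen:Laura, hat:Heidi, scarf:Heidi, ticket:Ivan
Event 10 (give scarf: Heidi -> Ivan). State: pen:Laura, hat:Heidi, scarf:Ivan, ticket:Ivan
Event 11 (swap scarf<->hat: now scarf:Heidi, hat:Ivan). State: pen:Laura, hat:Ivan, scarf:Heidi, ticket:Ivan
Event 12 (swap hat<->scarf: now hat:Heidi, scarf:Ivan). State: pen:Laura, hat:Heidi, scarf:Ivan, ticket:Ivan
Event 13 (swap pen<->ticket: now pen:Ivan, ticket:Laura). State: pen:Ivan, hat:Heidi, scarf:Ivan, ticket:Laura
Event 14 (give scarf: Ivan -> Heidi). State: pen:Ivan, hat:Heidi, scarf:Heidi, ticket:Laura

Final state: pen:Ivan, hat:Heidi, scarf:Heidi, ticket:Laura
The hat is held by Heidi.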